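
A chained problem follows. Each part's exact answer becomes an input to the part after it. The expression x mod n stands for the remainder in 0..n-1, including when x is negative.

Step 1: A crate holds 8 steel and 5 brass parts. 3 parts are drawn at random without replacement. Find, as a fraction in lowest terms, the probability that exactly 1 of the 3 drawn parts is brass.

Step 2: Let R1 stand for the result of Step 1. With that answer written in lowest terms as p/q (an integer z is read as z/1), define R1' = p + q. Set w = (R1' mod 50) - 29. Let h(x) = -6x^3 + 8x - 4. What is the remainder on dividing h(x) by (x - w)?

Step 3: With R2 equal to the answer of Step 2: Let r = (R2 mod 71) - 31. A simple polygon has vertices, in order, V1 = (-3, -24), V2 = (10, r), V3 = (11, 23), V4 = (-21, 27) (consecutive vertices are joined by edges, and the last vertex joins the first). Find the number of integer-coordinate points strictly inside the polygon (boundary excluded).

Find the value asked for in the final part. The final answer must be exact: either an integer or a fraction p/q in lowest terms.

Step 1: total draws C(13,3) = 286; favorable C(5,1)*C(8,2) = 140; P = 70/143; answer 70/143
Step 2: R1 = 70/143; threaded value p + q = 213; w = -16; remainder = value at the root: -6*(-16)^3 + 8*(-16)^1 - 4 = (24576) + (-128) + (-4) = 24444; answer 24444
Step 3: R2 = 24444; r = -11; cross terms: (-3*-11 - 10*-24)=273, (10*23 - 11*-11)=351, (11*27 - -21*23)=780, (-21*-24 - -3*27)=585; twice the area = |1989| = 1989; area = 1989/2; boundary points = 13 + 1 + 4 + 3 = 21; strictly interior points = area - boundary/2 + 1 = 985; answer 985

985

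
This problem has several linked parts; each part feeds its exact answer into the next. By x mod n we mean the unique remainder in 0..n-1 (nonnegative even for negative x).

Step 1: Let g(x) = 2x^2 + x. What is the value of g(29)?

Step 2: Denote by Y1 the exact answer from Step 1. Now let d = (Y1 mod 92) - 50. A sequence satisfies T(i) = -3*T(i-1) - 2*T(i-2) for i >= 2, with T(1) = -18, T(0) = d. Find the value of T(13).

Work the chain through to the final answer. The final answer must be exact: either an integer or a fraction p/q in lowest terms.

Step 1: 2*(29)^2 + 1*(29)^1 = (1682) + (29) = 1711; answer 1711
Step 2: Y1 = 1711; d = 5; T(2) = -3*(-18) - 2*(5) = 44; iterating: T(2)=44, T(3)=-96, T(4)=200, T(5)=-408, T(6)=824, T(7)=-1656, T(8)=3320, T(9)=-6648, T(10)=13304, T(11)=-26616, T(12)=53240, T(13)=-106488; answer -106488

-106488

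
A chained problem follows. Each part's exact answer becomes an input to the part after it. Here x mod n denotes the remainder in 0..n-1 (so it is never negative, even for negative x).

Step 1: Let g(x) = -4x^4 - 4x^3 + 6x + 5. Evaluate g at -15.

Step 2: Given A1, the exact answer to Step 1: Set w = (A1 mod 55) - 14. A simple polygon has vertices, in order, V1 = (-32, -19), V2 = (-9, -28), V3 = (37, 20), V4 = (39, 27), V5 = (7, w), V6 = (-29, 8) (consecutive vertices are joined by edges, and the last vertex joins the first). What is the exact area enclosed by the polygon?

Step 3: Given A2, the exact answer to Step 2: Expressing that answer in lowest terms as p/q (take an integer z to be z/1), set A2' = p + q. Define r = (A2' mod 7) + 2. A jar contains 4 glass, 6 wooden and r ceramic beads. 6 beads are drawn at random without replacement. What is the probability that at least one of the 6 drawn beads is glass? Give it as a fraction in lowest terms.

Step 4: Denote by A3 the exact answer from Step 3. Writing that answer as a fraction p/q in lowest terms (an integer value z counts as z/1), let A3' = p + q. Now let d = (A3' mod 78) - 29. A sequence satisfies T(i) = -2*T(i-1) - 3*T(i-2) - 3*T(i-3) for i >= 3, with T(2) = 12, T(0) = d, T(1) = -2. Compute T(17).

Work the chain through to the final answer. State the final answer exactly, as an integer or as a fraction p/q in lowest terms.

-11202

Step 1: -4*(-15)^4 - 4*(-15)^3 + 6*(-15)^1 + 5 = (-202500) + (13500) + (-90) + (5) = -189085; answer -189085
Step 2: A1 = -189085; w = -9; cross terms: (-32*-28 - -9*-19)=725, (-9*20 - 37*-28)=856, (37*27 - 39*20)=219, (39*-9 - 7*27)=-540, (7*8 - -29*-9)=-205, (-29*-19 - -32*8)=807; twice the area = |1862| = 1862; area = 931; answer 931
Step 3: A2 = 931; threaded value p + q = 932; r = 3; total draws C(13,6) = 1716; complement C(9,6) = 84; favorable 1716 - 84 = 1632; P = 136/143; answer 136/143
Step 4: A3 = 136/143; threaded value p + q = 279; d = 16; T(3) = -2*(12) - 3*(-2) - 3*(16) = -66; iterating: T(3)=-66, T(4)=102, T(5)=-42, T(6)=-24, T(7)=-132, T(8)=462, T(9)=-456, T(10)=-78, T(11)=138, T(12)=1326, T(13)=-2832, T(14)=1272, T(15)=1974, T(16)=732, T(17)=-11202; answer -11202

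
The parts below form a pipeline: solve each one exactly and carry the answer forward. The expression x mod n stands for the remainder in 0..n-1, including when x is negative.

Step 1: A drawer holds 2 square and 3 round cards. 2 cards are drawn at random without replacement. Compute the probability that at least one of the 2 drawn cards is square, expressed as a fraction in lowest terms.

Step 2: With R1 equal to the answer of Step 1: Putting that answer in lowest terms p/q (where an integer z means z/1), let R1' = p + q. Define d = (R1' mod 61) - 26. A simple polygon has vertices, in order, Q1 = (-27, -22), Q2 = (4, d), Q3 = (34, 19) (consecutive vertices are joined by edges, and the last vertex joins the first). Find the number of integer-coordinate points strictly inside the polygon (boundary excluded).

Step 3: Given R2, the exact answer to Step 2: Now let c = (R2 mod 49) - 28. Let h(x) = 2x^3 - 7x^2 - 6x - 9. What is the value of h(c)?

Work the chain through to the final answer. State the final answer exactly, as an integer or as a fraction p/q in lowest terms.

4023

Step 1: total draws C(5,2) = 10; complement C(3,2) = 3; favorable 10 - 3 = 7; P = 7/10; answer 7/10
Step 2: R1 = 7/10; threaded value p + q = 17; d = -9; cross terms: (-27*-9 - 4*-22)=331, (4*19 - 34*-9)=382, (34*-22 - -27*19)=-235; twice the area = |478| = 478; area = 239; boundary points = 1 + 2 + 1 = 4; strictly interior points = area - boundary/2 + 1 = 238; answer 238
Step 3: R2 = 238; c = 14; 2*(14)^3 - 7*(14)^2 - 6*(14)^1 - 9 = (5488) + (-1372) + (-84) + (-9) = 4023; answer 4023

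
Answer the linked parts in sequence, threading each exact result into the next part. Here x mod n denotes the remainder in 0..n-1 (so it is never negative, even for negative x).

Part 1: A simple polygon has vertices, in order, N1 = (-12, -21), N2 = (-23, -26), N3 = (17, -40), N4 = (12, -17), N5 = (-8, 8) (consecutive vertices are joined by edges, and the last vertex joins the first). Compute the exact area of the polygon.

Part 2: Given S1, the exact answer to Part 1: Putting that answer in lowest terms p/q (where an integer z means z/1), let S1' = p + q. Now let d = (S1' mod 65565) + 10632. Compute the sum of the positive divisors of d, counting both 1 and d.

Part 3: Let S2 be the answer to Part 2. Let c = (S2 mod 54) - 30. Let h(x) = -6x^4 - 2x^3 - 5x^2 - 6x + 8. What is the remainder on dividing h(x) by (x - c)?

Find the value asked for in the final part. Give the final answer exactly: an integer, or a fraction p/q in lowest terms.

Part 1: cross terms: (-12*-26 - -23*-21)=-171, (-23*-40 - 17*-26)=1362, (17*-17 - 12*-40)=191, (12*8 - -8*-17)=-40, (-8*-21 - -12*8)=264; twice the area = |1606| = 1606; area = 803; answer 803
Part 2: S1 = 803; threaded value p + q = 804; d = 11436; 11436 = 2^2 * 3 * 953; sigma = (1 + 2 + 4) * (1 + 3) * (1 + 953) = 7 * 4 * 954 = 26712; answer 26712
Part 3: S2 = 26712; c = 6; remainder = value at the root: -6*(6)^4 - 2*(6)^3 - 5*(6)^2 - 6*(6)^1 + 8 = (-7776) + (-432) + (-180) + (-36) + (8) = -8416; answer -8416

-8416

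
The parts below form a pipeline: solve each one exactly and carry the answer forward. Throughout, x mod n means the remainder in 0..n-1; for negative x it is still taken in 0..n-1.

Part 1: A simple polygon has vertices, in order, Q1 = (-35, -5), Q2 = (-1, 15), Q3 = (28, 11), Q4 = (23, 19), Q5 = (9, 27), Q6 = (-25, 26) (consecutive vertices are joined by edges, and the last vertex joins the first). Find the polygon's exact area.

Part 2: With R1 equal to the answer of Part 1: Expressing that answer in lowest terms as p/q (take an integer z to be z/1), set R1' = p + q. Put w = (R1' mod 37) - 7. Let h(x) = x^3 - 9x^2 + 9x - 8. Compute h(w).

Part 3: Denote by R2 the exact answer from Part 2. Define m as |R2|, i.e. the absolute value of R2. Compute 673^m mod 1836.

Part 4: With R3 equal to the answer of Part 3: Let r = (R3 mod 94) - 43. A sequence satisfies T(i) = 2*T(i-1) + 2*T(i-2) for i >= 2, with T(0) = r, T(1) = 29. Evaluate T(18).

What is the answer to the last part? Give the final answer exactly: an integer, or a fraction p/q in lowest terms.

Part 1: cross terms: (-35*15 - -1*-5)=-530, (-1*11 - 28*15)=-431, (28*19 - 23*11)=279, (23*27 - 9*19)=450, (9*26 - -25*27)=909, (-25*-5 - -35*26)=1035; twice the area = |1712| = 1712; area = 856; answer 856
Part 2: R1 = 856; threaded value p + q = 857; w = -1; 1*(-1)^3 - 9*(-1)^2 + 9*(-1)^1 - 8 = (-1) + (-9) + (-9) + (-8) = -27; answer -27
Part 3: R2 = -27; m = 27; squarings mod 1836: 673^1=673, 673^2=1273, 673^4=1177, 673^8=985, 673^16=817; 673^27 = 673^1 * 673^2 * 673^8 * 673^16 = 649 (mod 1836); answer 649
Part 4: R3 = 649; r = 42; T(2) = 2*(29) + 2*(42) = 142; iterating: T(2)=142, T(3)=342, T(4)=968, T(5)=2620, T(6)=7176, T(7)=19592, T(8)=53536, T(9)=146256, T(10)=399584, T(11)=1091680, T(12)=2982528, T(13)=8148416, T(14)=22261888, T(15)=60820608, T(16)=166164992, T(17)=453971200, T(18)=1240272384; answer 1240272384

1240272384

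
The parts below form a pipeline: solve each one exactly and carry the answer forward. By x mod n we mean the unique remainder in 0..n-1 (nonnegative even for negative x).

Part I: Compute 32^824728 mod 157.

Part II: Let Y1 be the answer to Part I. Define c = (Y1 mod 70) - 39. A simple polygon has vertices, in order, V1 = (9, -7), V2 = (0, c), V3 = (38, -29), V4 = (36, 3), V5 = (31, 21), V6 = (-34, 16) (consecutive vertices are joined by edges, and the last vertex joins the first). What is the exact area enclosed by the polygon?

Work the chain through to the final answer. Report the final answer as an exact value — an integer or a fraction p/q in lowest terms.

3357/2

Part I: squarings mod 157: 32^1=32, 32^2=82, 32^4=130, 32^8=101, 32^16=153, 32^32=16, 32^64=99, 32^128=67, 32^256=93, 32^512=14, 32^1024=39, 32^2048=108, 32^4096=46, 32^8192=75, 32^16384=130, 32^32768=101, 32^65536=153, 32^131072=16, 32^262144=99, 32^524288=67; 32^824728 = 32^8 * 32^16 * 32^128 * 32^256 * 32^1024 * 32^4096 * 32^32768 * 32^262144 * 32^524288 = 101 (mod 157); answer 101
Part II: Y1 = 101; c = -8; cross terms: (9*-8 - 0*-7)=-72, (0*-29 - 38*-8)=304, (38*3 - 36*-29)=1158, (36*21 - 31*3)=663, (31*16 - -34*21)=1210, (-34*-7 - 9*16)=94; twice the area = |3357| = 3357; area = 3357/2; answer 3357/2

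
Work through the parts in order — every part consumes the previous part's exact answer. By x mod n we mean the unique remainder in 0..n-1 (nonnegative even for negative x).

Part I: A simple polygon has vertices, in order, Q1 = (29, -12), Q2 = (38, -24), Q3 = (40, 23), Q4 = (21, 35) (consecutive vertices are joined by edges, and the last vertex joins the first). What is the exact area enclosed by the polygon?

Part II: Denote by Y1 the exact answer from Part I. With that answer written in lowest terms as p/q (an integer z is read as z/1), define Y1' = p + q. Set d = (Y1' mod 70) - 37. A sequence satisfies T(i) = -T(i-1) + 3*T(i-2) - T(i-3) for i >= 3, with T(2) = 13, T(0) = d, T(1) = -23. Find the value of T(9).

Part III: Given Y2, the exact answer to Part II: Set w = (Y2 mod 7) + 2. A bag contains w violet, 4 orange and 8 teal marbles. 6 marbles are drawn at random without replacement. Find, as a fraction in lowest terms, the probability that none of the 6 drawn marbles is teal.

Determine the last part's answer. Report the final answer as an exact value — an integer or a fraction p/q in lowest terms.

5/442

Part I: cross terms: (29*-24 - 38*-12)=-240, (38*23 - 40*-24)=1834, (40*35 - 21*23)=917, (21*-12 - 29*35)=-1267; twice the area = |1244| = 1244; area = 622; answer 622
Part II: Y1 = 622; threaded value p + q = 623; d = 26; T(3) = -1*(13) + 3*(-23) - 1*(26) = -108; iterating: T(3)=-108, T(4)=170, T(5)=-507, T(6)=1125, T(7)=-2816, T(8)=6698, T(9)=-16271; answer -16271
Part III: Y2 = -16271; w = 6; total draws C(18,6) = 18564; favorable C(10,6) = 210; P = 5/442; answer 5/442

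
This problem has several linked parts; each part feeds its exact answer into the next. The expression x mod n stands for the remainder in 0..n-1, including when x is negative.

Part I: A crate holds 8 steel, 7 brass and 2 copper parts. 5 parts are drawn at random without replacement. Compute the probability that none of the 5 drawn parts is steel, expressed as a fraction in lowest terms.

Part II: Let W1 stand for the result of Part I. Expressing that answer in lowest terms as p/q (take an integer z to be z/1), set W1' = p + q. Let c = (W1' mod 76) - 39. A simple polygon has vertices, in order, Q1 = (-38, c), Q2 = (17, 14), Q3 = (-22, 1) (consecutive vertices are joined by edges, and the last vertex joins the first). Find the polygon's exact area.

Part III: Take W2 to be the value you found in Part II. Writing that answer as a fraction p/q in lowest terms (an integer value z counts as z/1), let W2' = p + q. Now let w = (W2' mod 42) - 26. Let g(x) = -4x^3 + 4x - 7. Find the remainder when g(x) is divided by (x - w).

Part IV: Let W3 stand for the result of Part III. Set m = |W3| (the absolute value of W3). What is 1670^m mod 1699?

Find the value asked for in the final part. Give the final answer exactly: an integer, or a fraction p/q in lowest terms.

Part I: total draws C(17,5) = 6188; favorable C(9,5) = 126; P = 9/442; answer 9/442
Part II: W1 = 9/442; threaded value p + q = 451; c = 32; cross terms: (-38*14 - 17*32)=-1076, (17*1 - -22*14)=325, (-22*32 - -38*1)=-666; twice the area = |-1417| = 1417; area = 1417/2; answer 1417/2
Part III: W2 = 1417/2; threaded value p + q = 1419; w = 7; remainder = value at the root: -4*(7)^3 + 4*(7)^1 - 7 = (-1372) + (28) + (-7) = -1351; answer -1351
Part IV: W3 = -1351; m = 1351; squarings mod 1699: 1670^1=1670, 1670^2=841, 1670^4=497, 1670^8=654, 1670^16=1267, 1670^32=1433, 1670^64=1097, 1670^128=517, 1670^256=546, 1670^512=791, 1670^1024=449; 1670^1351 = 1670^1 * 1670^2 * 1670^4 * 1670^64 * 1670^256 * 1670^1024 = 127 (mod 1699); answer 127

127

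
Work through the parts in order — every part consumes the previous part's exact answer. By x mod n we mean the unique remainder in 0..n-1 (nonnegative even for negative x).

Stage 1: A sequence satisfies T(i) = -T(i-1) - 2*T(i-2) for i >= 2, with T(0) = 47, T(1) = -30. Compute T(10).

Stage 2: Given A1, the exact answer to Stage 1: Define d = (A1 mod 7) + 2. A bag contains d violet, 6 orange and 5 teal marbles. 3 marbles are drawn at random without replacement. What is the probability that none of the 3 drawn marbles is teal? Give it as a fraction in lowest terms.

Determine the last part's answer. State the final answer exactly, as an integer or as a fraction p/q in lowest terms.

Stage 1: T(2) = -1*(-30) - 2*(47) = -64; iterating: T(2)=-64, T(3)=124, T(4)=4, T(5)=-252, T(6)=244, T(7)=260, T(8)=-748, T(9)=228, T(10)=1268; answer 1268
Stage 2: A1 = 1268; d = 3; total draws C(14,3) = 364; favorable C(9,3) = 84; P = 3/13; answer 3/13

3/13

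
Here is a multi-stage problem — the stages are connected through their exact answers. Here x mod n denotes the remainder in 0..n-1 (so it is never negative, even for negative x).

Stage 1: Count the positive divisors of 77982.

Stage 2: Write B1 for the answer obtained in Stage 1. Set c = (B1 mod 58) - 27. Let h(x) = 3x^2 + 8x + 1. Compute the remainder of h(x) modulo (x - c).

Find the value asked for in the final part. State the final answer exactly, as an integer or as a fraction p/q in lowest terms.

276

Stage 1: 77982 = 2 * 3 * 41 * 317; number of divisors = (1+1) * (1+1) * (1+1) * (1+1) = 16; answer 16
Stage 2: B1 = 16; c = -11; remainder = value at the root: 3*(-11)^2 + 8*(-11)^1 + 1 = (363) + (-88) + (1) = 276; answer 276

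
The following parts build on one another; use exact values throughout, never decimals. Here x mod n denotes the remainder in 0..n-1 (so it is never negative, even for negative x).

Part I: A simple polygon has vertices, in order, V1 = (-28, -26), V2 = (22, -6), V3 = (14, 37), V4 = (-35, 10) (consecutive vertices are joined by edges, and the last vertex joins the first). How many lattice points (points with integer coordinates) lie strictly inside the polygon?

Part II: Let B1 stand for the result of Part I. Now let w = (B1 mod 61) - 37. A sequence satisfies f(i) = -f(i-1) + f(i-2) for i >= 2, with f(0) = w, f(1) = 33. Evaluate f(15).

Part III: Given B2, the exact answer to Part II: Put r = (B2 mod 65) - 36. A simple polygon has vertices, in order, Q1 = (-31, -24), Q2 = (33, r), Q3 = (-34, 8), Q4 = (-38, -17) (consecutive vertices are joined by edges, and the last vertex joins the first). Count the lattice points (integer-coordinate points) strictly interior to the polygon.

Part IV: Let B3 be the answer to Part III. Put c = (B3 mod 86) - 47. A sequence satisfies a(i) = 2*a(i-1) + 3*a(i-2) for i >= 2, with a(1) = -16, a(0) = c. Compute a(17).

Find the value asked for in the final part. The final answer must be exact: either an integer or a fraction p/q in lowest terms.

-322850416

Part I: cross terms: (-28*-6 - 22*-26)=740, (22*37 - 14*-6)=898, (14*10 - -35*37)=1435, (-35*-26 - -28*10)=1190; twice the area = |4263| = 4263; area = 4263/2; boundary points = 10 + 1 + 1 + 1 = 13; strictly interior points = area - boundary/2 + 1 = 2126; answer 2126
Part II: B1 = 2126; w = 15; f(2) = -1*(33) + 1*(15) = -18; iterating: f(2)=-18, f(3)=51, f(4)=-69, f(5)=120, f(6)=-189, f(7)=309, f(8)=-498, f(9)=807, f(10)=-1305, f(11)=2112, f(12)=-3417, f(13)=5529, f(14)=-8946, f(15)=14475; answer 14475
Part III: B2 = 14475; r = 9; cross terms: (-31*9 - 33*-24)=513, (33*8 - -34*9)=570, (-34*-17 - -38*8)=882, (-38*-24 - -31*-17)=385; twice the area = |2350| = 2350; area = 1175; boundary points = 1 + 1 + 1 + 7 = 10; strictly interior points = area - boundary/2 + 1 = 1171; answer 1171
Part IV: B3 = 1171; c = 6; a(2) = 2*(-16) + 3*(6) = -14; iterating: a(2)=-14, a(3)=-76, a(4)=-194, a(5)=-616, a(6)=-1814, a(7)=-5476, a(8)=-16394, a(9)=-49216, a(10)=-147614, a(11)=-442876, a(12)=-1328594, a(13)=-3985816, a(14)=-11957414, a(15)=-35872276, a(16)=-107616794, a(17)=-322850416; answer -322850416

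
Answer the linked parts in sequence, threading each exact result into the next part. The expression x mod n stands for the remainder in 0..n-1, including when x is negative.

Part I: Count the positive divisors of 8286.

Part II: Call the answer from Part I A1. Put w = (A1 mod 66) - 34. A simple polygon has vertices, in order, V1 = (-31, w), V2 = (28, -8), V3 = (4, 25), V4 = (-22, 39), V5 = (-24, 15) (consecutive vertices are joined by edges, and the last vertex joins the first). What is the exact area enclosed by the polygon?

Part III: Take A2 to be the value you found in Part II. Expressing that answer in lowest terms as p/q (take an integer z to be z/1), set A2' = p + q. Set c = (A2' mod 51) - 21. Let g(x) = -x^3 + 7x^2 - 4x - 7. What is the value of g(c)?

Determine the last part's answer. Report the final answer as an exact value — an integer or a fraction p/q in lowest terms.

Part I: 8286 = 2 * 3 * 1381; number of divisors = (1+1) * (1+1) * (1+1) = 8; answer 8
Part II: A1 = 8; w = -26; cross terms: (-31*-8 - 28*-26)=976, (28*25 - 4*-8)=732, (4*39 - -22*25)=706, (-22*15 - -24*39)=606, (-24*-26 - -31*15)=1089; twice the area = |4109| = 4109; area = 4109/2; answer 4109/2
Part III: A2 = 4109/2; threaded value p + q = 4111; c = 10; -1*(10)^3 + 7*(10)^2 - 4*(10)^1 - 7 = (-1000) + (700) + (-40) + (-7) = -347; answer -347

-347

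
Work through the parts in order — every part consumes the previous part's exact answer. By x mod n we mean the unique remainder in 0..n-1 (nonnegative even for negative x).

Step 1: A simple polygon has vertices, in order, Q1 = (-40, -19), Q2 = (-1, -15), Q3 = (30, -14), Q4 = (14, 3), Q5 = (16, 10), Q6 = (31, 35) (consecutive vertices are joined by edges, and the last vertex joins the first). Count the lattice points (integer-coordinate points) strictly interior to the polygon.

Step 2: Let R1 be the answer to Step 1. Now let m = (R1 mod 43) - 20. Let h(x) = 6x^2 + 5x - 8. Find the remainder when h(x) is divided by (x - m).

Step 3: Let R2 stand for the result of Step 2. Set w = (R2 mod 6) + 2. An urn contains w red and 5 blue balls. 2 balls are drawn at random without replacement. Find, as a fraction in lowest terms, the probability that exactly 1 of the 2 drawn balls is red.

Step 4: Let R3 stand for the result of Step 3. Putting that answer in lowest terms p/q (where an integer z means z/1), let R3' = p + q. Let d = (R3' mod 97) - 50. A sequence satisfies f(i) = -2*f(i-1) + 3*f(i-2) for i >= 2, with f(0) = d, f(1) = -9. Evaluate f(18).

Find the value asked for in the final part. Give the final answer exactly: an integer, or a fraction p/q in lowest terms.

-2615088330

Step 1: cross terms: (-40*-15 - -1*-19)=581, (-1*-14 - 30*-15)=464, (30*3 - 14*-14)=286, (14*10 - 16*3)=92, (16*35 - 31*10)=250, (31*-19 - -40*35)=811; twice the area = |2484| = 2484; area = 1242; boundary points = 1 + 1 + 1 + 1 + 5 + 1 = 10; strictly interior points = area - boundary/2 + 1 = 1238; answer 1238
Step 2: R1 = 1238; m = 14; remainder = value at the root: 6*(14)^2 + 5*(14)^1 - 8 = (1176) + (70) + (-8) = 1238; answer 1238
Step 3: R2 = 1238; w = 4; total draws C(9,2) = 36; favorable C(4,1)*C(5,1) = 20; P = 5/9; answer 5/9
Step 4: R3 = 5/9; threaded value p + q = 14; d = -36; f(2) = -2*(-9) + 3*(-36) = -90; iterating: f(2)=-90, f(3)=153, f(4)=-576, f(5)=1611, f(6)=-4950, f(7)=14733, f(8)=-44316, f(9)=132831, f(10)=-398610, f(11)=1195713, f(12)=-3587256, f(13)=10761651, f(14)=-32285070, f(15)=96855093, f(16)=-290565396, f(17)=871696071, f(18)=-2615088330; answer -2615088330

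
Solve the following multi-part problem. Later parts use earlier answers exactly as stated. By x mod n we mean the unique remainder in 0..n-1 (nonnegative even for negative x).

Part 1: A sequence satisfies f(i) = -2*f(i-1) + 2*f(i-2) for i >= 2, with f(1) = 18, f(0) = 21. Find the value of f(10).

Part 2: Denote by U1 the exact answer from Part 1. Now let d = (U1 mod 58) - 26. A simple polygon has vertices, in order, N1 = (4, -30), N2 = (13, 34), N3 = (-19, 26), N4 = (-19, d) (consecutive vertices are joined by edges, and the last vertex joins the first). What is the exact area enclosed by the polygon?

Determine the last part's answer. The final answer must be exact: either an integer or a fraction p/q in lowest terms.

1517

Part 1: f(2) = -2*(18) + 2*(21) = 6; iterating: f(2)=6, f(3)=24, f(4)=-36, f(5)=120, f(6)=-312, f(7)=864, f(8)=-2352, f(9)=6432, f(10)=-17568; answer -17568
Part 2: U1 = -17568; d = -20; cross terms: (4*34 - 13*-30)=526, (13*26 - -19*34)=984, (-19*-20 - -19*26)=874, (-19*-30 - 4*-20)=650; twice the area = |3034| = 3034; area = 1517; answer 1517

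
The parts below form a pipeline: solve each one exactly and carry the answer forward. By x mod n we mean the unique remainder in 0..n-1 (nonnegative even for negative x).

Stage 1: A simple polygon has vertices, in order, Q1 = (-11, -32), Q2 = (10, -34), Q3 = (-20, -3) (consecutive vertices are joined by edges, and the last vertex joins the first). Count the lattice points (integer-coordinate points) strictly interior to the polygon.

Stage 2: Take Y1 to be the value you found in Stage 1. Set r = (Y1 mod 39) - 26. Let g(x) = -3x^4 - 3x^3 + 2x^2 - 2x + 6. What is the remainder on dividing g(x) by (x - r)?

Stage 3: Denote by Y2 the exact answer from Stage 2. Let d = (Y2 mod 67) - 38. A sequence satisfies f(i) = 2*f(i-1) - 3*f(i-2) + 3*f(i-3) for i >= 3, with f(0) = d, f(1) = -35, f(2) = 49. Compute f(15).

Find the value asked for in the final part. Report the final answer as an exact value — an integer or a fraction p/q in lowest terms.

Stage 1: cross terms: (-11*-34 - 10*-32)=694, (10*-3 - -20*-34)=-710, (-20*-32 - -11*-3)=607; twice the area = |591| = 591; area = 591/2; boundary points = 1 + 1 + 1 = 3; strictly interior points = area - boundary/2 + 1 = 295; answer 295
Stage 2: Y1 = 295; r = -4; remainder = value at the root: -3*(-4)^4 - 3*(-4)^3 + 2*(-4)^2 - 2*(-4)^1 + 6 = (-768) + (192) + (32) + (8) + (6) = -530; answer -530
Stage 3: Y2 = -530; d = -32; f(3) = 2*(49) - 3*(-35) + 3*(-32) = 107; iterating: f(3)=107, f(4)=-38, f(5)=-250, f(6)=-65, f(7)=506, f(8)=457, f(9)=-799, f(10)=-1451, f(11)=866, f(12)=3688, f(13)=425, f(14)=-7616, f(15)=-5443; answer -5443

-5443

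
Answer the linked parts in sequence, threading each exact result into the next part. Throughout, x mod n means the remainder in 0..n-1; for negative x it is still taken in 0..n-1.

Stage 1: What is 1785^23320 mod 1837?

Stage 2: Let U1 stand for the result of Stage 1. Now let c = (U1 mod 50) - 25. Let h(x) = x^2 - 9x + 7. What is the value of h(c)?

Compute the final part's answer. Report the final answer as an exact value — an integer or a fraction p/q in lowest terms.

Stage 1: squarings mod 1837: 1785^1=1785, 1785^2=867, 1785^4=356, 1785^8=1820, 1785^16=289, 1785^32=856, 1785^64=1610, 1785^128=93, 1785^256=1301, 1785^512=724, 1785^1024=631, 1785^2048=1369, 1785^4096=421, 1785^8192=889, 1785^16384=411; 1785^23320 = 1785^8 * 1785^16 * 1785^256 * 1785^512 * 1785^2048 * 1785^4096 * 1785^16384 = 529 (mod 1837); answer 529
Stage 2: U1 = 529; c = 4; 1*(4)^2 - 9*(4)^1 + 7 = (16) + (-36) + (7) = -13; answer -13

-13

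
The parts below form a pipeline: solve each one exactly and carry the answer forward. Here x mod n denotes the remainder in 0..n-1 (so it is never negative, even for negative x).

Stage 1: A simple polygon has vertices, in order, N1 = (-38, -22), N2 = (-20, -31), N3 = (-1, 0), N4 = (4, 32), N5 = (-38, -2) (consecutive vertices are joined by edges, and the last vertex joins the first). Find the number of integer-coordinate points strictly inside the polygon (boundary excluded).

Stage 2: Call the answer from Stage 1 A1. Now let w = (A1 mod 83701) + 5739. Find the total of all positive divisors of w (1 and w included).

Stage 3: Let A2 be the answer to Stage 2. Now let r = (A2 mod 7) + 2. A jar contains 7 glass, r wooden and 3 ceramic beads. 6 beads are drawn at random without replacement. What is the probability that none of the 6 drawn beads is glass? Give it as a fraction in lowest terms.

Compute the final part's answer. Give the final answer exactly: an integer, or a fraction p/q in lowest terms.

3/286

Stage 1: cross terms: (-38*-31 - -20*-22)=738, (-20*0 - -1*-31)=-31, (-1*32 - 4*0)=-32, (4*-2 - -38*32)=1208, (-38*-22 - -38*-2)=760; twice the area = |2643| = 2643; area = 2643/2; boundary points = 9 + 1 + 1 + 2 + 20 = 33; strictly interior points = area - boundary/2 + 1 = 1306; answer 1306
Stage 2: A1 = 1306; w = 7045; 7045 = 5 * 1409; sigma = (1 + 5) * (1 + 1409) = 6 * 1410 = 8460; answer 8460
Stage 3: A2 = 8460; r = 6; total draws C(16,6) = 8008; favorable C(9,6) = 84; P = 3/286; answer 3/286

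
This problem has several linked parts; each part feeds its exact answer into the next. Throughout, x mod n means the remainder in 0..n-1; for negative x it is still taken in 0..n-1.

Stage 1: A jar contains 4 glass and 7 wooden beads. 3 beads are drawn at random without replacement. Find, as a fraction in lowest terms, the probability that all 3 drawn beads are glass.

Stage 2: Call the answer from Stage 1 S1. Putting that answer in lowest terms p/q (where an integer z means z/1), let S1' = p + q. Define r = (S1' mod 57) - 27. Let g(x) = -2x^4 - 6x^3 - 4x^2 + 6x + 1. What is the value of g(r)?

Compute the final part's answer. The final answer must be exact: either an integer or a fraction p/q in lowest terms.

-1363991

Stage 1: total draws C(11,3) = 165; favorable C(4,3) = 4; P = 4/165; answer 4/165
Stage 2: S1 = 4/165; threaded value p + q = 169; r = 28; -2*(28)^4 - 6*(28)^3 - 4*(28)^2 + 6*(28)^1 + 1 = (-1229312) + (-131712) + (-3136) + (168) + (1) = -1363991; answer -1363991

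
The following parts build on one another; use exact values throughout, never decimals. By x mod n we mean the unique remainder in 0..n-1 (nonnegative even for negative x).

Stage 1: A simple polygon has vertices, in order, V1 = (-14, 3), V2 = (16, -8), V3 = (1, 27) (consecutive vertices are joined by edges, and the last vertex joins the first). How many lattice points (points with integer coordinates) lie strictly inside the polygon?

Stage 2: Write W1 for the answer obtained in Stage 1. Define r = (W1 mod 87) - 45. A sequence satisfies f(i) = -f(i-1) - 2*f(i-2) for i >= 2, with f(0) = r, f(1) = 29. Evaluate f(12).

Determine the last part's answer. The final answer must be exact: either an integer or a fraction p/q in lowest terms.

Stage 1: cross terms: (-14*-8 - 16*3)=64, (16*27 - 1*-8)=440, (1*3 - -14*27)=381; twice the area = |885| = 885; area = 885/2; boundary points = 1 + 5 + 3 = 9; strictly interior points = area - boundary/2 + 1 = 439; answer 439
Stage 2: W1 = 439; r = -41; f(2) = -1*(29) - 2*(-41) = 53; iterating: f(2)=53, f(3)=-111, f(4)=5, f(5)=217, f(6)=-227, f(7)=-207, f(8)=661, f(9)=-247, f(10)=-1075, f(11)=1569, f(12)=581; answer 581

581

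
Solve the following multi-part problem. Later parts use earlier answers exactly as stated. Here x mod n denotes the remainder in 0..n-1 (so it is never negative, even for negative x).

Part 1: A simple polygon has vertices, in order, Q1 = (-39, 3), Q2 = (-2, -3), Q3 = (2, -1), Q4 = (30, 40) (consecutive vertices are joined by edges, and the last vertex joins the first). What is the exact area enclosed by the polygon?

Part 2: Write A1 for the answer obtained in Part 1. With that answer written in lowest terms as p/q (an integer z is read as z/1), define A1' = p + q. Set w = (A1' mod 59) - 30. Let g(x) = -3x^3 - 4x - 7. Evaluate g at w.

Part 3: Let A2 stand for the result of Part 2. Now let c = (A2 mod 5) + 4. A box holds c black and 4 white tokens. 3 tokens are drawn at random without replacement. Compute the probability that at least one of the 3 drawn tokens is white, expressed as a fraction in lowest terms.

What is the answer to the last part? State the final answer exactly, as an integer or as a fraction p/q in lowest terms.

Part 1: cross terms: (-39*-3 - -2*3)=123, (-2*-1 - 2*-3)=8, (2*40 - 30*-1)=110, (30*3 - -39*40)=1650; twice the area = |1891| = 1891; area = 1891/2; answer 1891/2
Part 2: A1 = 1891/2; threaded value p + q = 1893; w = -25; -3*(-25)^3 - 4*(-25)^1 - 7 = (46875) + (100) + (-7) = 46968; answer 46968
Part 3: A2 = 46968; c = 7; total draws C(11,3) = 165; complement C(7,3) = 35; favorable 165 - 35 = 130; P = 26/33; answer 26/33

26/33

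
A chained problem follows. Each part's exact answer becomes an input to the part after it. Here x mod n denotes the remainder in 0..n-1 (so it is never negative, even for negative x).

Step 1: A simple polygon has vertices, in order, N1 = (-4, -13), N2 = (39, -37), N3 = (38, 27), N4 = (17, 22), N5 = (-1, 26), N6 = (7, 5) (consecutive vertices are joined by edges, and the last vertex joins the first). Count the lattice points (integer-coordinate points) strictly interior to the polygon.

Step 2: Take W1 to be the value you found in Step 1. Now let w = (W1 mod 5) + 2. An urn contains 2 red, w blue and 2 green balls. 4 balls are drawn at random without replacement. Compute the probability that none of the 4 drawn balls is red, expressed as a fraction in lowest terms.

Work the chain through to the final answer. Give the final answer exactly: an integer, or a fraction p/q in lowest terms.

Step 1: cross terms: (-4*-37 - 39*-13)=655, (39*27 - 38*-37)=2459, (38*22 - 17*27)=377, (17*26 - -1*22)=464, (-1*5 - 7*26)=-187, (7*-13 - -4*5)=-71; twice the area = |3697| = 3697; area = 3697/2; boundary points = 1 + 1 + 1 + 2 + 1 + 1 = 7; strictly interior points = area - boundary/2 + 1 = 1846; answer 1846
Step 2: W1 = 1846; w = 3; total draws C(7,4) = 35; favorable C(5,4) = 5; P = 1/7; answer 1/7

1/7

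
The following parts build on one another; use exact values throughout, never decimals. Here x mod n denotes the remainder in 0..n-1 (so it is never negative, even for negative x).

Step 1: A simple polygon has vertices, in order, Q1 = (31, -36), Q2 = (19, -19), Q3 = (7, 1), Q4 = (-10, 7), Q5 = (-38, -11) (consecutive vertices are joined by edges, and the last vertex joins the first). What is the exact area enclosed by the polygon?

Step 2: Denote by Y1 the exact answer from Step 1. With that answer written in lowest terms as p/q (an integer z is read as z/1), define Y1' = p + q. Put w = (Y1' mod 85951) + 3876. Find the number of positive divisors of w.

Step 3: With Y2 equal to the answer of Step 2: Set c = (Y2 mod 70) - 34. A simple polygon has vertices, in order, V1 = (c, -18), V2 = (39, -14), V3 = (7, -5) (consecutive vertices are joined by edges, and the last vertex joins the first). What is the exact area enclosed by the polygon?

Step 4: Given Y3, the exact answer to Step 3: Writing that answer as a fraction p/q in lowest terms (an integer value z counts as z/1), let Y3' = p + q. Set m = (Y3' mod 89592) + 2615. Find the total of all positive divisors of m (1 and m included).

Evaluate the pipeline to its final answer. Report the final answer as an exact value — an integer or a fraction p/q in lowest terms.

9360

Step 1: cross terms: (31*-19 - 19*-36)=95, (19*1 - 7*-19)=152, (7*7 - -10*1)=59, (-10*-11 - -38*7)=376, (-38*-36 - 31*-11)=1709; twice the area = |2391| = 2391; area = 2391/2; answer 2391/2
Step 2: Y1 = 2391/2; threaded value p + q = 2393; w = 6269; 6269 is prime, so its only divisors are 1 and 6269; count = 2; answer 2
Step 3: Y2 = 2; c = -32; cross terms: (-32*-14 - 39*-18)=1150, (39*-5 - 7*-14)=-97, (7*-18 - -32*-5)=-286; twice the area = |767| = 767; area = 767/2; answer 767/2
Step 4: Y3 = 767/2; threaded value p + q = 769; m = 3384; 3384 = 2^3 * 3^2 * 47; sigma = (1 + 2 + 4 + 8) * (1 + 3 + 9) * (1 + 47) = 15 * 13 * 48 = 9360; answer 9360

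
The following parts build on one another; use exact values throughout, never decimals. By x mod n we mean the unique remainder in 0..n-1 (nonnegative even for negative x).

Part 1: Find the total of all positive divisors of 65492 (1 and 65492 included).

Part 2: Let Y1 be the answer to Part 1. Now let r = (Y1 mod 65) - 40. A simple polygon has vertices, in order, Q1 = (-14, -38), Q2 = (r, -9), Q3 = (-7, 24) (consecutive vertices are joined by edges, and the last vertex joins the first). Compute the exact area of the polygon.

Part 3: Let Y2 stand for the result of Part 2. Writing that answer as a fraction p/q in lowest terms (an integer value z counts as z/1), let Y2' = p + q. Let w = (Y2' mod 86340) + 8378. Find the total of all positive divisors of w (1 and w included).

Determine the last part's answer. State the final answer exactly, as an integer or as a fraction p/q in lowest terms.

12240

Part 1: 65492 = 2^2 * 7 * 2339; sigma = (1 + 2 + 4) * (1 + 7) * (1 + 2339) = 7 * 8 * 2340 = 131040; answer 131040
Part 2: Y1 = 131040; r = -40; cross terms: (-14*-9 - -40*-38)=-1394, (-40*24 - -7*-9)=-1023, (-7*-38 - -14*24)=602; twice the area = |-1815| = 1815; area = 1815/2; answer 1815/2
Part 3: Y2 = 1815/2; threaded value p + q = 1817; w = 10195; 10195 = 5 * 2039; sigma = (1 + 5) * (1 + 2039) = 6 * 2040 = 12240; answer 12240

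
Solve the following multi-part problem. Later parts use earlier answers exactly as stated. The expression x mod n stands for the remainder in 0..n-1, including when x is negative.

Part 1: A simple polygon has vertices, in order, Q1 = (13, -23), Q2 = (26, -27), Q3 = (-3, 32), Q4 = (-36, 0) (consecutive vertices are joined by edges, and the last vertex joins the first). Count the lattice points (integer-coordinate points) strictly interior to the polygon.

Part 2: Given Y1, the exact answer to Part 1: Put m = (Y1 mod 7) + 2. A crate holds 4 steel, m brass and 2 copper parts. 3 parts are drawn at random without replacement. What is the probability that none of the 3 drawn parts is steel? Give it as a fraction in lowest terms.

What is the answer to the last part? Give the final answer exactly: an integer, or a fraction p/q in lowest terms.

14/55

Part 1: cross terms: (13*-27 - 26*-23)=247, (26*32 - -3*-27)=751, (-3*0 - -36*32)=1152, (-36*-23 - 13*0)=828; twice the area = |2978| = 2978; area = 1489; boundary points = 1 + 1 + 1 + 1 = 4; strictly interior points = area - boundary/2 + 1 = 1488; answer 1488
Part 2: Y1 = 1488; m = 6; total draws C(12,3) = 220; favorable C(8,3) = 56; P = 14/55; answer 14/55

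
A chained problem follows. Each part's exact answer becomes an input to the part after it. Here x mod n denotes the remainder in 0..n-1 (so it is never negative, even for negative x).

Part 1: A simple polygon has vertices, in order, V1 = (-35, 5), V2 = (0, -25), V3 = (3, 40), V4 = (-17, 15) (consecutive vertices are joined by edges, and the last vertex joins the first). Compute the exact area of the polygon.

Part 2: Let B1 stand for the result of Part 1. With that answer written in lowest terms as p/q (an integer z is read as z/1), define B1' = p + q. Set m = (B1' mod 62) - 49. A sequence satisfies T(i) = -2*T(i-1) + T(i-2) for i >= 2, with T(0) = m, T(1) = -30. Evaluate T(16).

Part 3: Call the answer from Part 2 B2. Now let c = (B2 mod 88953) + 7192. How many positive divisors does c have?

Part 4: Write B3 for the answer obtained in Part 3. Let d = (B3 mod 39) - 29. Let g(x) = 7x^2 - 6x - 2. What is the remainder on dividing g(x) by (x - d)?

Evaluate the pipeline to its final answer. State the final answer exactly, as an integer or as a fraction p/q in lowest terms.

3839

Part 1: cross terms: (-35*-25 - 0*5)=875, (0*40 - 3*-25)=75, (3*15 - -17*40)=725, (-17*5 - -35*15)=440; twice the area = |2115| = 2115; area = 2115/2; answer 2115/2
Part 2: B1 = 2115/2; threaded value p + q = 2117; m = -40; T(2) = -2*(-30) + 1*(-40) = 20; iterating: T(2)=20, T(3)=-70, T(4)=160, T(5)=-390, T(6)=940, T(7)=-2270, T(8)=5480, T(9)=-13230, T(10)=31940, T(11)=-77110, T(12)=186160, T(13)=-449430, T(14)=1085020, T(15)=-2619470, T(16)=6323960; answer 6323960
Part 3: B2 = 6323960; c = 15489; 15489 = 3^2 * 1721; number of divisors = (2+1) * (1+1) = 6; answer 6
Part 4: B3 = 6; d = -23; remainder = value at the root: 7*(-23)^2 - 6*(-23)^1 - 2 = (3703) + (138) + (-2) = 3839; answer 3839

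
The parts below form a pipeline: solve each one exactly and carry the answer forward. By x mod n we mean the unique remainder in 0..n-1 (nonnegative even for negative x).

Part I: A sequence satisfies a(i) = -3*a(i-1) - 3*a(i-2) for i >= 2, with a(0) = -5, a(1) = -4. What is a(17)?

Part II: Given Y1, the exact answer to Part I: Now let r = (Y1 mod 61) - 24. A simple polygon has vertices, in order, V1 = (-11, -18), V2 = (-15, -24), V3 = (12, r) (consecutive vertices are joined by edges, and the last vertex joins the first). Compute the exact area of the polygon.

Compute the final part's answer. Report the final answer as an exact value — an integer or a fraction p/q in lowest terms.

Part I: a(2) = -3*(-4) - 3*(-5) = 27; iterating: a(2)=27, a(3)=-69, a(4)=126, a(5)=-171, a(6)=135, a(7)=108, a(8)=-729, a(9)=1863, a(10)=-3402, a(11)=4617, a(12)=-3645, a(13)=-2916, a(14)=19683, a(15)=-50301, a(16)=91854, a(17)=-124659; answer -124659
Part II: Y1 = -124659; r = 1; cross terms: (-11*-24 - -15*-18)=-6, (-15*1 - 12*-24)=273, (12*-18 - -11*1)=-205; twice the area = |62| = 62; area = 31; answer 31

31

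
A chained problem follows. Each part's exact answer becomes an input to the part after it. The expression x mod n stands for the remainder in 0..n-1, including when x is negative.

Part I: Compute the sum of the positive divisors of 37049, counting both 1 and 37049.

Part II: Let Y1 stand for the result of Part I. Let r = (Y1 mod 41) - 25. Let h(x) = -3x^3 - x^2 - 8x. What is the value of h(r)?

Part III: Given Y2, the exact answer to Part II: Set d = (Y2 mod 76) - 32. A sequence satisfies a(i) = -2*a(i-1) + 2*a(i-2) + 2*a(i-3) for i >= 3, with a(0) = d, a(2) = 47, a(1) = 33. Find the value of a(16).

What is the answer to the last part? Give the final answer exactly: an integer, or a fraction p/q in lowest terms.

Part I: 37049 is prime, so its only divisors are 1 and 37049; sigma = 1 + 37049 = 37050; answer 37050
Part II: Y1 = 37050; r = 2; -3*(2)^3 - 1*(2)^2 - 8*(2)^1 = (-24) + (-4) + (-16) = -44; answer -44
Part III: Y2 = -44; d = 0; a(3) = -2*(47) + 2*(33) + 2*(0) = -28; iterating: a(3)=-28, a(4)=216, a(5)=-394, a(6)=1164, a(7)=-2684, a(8)=6908, a(9)=-16856, a(10)=42160, a(11)=-104216, a(12)=259040, a(13)=-642192, a(14)=1594032, a(15)=-3954368, a(16)=9812416; answer 9812416

9812416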